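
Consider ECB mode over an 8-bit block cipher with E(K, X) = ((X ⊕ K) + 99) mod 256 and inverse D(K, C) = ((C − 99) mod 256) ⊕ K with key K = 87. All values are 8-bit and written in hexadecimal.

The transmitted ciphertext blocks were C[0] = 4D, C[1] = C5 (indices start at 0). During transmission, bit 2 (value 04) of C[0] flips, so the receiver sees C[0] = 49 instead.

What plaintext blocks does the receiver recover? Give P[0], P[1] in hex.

ECB decryption: P_i = D(K, C_i).
Only C[0] changed, to 49. In ECB, a change in C_i affects only P_i. Decrypting the received ciphertext:
P[0]: D(K, 49) = 37.
P[1]: D(K, C5) = AB.
Blocks that differ from the original plaintext: P[0].

P[0] = 37, P[1] = AB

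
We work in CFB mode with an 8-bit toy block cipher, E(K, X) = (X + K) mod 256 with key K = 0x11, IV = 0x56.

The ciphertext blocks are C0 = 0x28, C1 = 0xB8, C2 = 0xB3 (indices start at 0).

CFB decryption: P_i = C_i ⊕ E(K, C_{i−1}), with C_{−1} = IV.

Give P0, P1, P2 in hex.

P0 = 0x4F, P1 = 0x81, P2 = 0x7A

P0: E(K, 0x56) = 0x67; 0x28 ⊕ 0x67 = 0x4F.
P1: E(K, 0x28) = 0x39; 0xB8 ⊕ 0x39 = 0x81.
P2: E(K, 0xB8) = 0xC9; 0xB3 ⊕ 0xC9 = 0x7A.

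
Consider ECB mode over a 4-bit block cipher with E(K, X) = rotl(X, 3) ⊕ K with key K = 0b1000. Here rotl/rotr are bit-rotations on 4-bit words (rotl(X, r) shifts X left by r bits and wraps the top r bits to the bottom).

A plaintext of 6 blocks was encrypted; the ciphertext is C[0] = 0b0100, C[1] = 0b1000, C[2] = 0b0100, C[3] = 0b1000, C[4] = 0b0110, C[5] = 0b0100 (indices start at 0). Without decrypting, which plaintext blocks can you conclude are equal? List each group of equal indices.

P[0] = P[2] = P[5]; P[1] = P[3]

ECB encrypts each block independently with the same key, so equal ciphertext blocks imply equal plaintext blocks.
C[0] = C[2] = C[5] = 0b0100, so P[0] = P[2] = P[5].
C[1] = C[3] = 0b1000, so P[1] = P[3].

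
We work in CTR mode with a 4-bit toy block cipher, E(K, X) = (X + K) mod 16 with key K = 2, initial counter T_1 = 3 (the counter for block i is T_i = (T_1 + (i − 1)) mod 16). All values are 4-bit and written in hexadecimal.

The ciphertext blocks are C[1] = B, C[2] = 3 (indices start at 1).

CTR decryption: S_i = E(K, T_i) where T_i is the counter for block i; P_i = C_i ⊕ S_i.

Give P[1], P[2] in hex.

P[1]: T = 3, S = E(K, T) = 5; B ⊕ 5 = E.
P[2]: T = 4, S = E(K, T) = 6; 3 ⊕ 6 = 5.

P[1] = E, P[2] = 5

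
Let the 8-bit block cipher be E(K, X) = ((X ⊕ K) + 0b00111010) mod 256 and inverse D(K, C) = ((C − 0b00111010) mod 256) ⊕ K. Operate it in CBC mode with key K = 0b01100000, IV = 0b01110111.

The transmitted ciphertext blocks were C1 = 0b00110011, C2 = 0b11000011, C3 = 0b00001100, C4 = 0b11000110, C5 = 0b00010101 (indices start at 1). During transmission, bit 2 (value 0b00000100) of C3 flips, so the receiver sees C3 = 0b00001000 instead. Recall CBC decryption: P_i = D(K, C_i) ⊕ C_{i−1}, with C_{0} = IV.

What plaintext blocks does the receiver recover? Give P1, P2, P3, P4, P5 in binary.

Only C3 changed, to 0b00001000. In CBC, a change in C_i garbles P_i and flips the same bit in P_{i+1}. Decrypting the received ciphertext:
P1: D(K, 0b00110011) = 0b10011001; 0b10011001 ⊕ 0b01110111 = 0b11101110.
P2: D(K, 0b11000011) = 0b11101001; 0b11101001 ⊕ 0b00110011 = 0b11011010.
P3: D(K, 0b00001000) = 0b10101110; 0b10101110 ⊕ 0b11000011 = 0b01101101.
P4: D(K, 0b11000110) = 0b11101100; 0b11101100 ⊕ 0b00001000 = 0b11100100.
P5: D(K, 0b00010101) = 0b10111011; 0b10111011 ⊕ 0b11000110 = 0b01111101.
Blocks that differ from the original plaintext: P3, P4.

P1 = 0b11101110, P2 = 0b11011010, P3 = 0b01101101, P4 = 0b11100100, P5 = 0b01111101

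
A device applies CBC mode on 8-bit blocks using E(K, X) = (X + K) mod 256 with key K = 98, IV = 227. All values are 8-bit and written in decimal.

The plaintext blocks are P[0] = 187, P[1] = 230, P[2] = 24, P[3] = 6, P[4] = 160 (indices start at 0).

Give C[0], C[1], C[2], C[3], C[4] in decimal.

C[0] = 186, C[1] = 190, C[2] = 8, C[3] = 112, C[4] = 50

CBC encryption: C_i = E(K, P_i ⊕ C_{i−1}), with C_{−1} = IV.
C[0]: P[0] ⊕ 227 = 88; E(K, 88) = 186.
C[1]: P[1] ⊕ 186 = 92; E(K, 92) = 190.
C[2]: P[2] ⊕ 190 = 166; E(K, 166) = 8.
C[3]: P[3] ⊕ 8 = 14; E(K, 14) = 112.
C[4]: P[4] ⊕ 112 = 208; E(K, 208) = 50.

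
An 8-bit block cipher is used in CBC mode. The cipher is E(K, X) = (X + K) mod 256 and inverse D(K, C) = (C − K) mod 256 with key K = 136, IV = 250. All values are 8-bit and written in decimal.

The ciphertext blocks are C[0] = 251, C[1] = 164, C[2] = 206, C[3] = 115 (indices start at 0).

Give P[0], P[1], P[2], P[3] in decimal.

P[0] = 137, P[1] = 231, P[2] = 226, P[3] = 37

CBC decryption: P_i = D(K, C_i) ⊕ C_{i−1}, with C_{−1} = IV.
P[0]: D(K, 251) = 115; 115 ⊕ 250 = 137.
P[1]: D(K, 164) = 28; 28 ⊕ 251 = 231.
P[2]: D(K, 206) = 70; 70 ⊕ 164 = 226.
P[3]: D(K, 115) = 235; 235 ⊕ 206 = 37.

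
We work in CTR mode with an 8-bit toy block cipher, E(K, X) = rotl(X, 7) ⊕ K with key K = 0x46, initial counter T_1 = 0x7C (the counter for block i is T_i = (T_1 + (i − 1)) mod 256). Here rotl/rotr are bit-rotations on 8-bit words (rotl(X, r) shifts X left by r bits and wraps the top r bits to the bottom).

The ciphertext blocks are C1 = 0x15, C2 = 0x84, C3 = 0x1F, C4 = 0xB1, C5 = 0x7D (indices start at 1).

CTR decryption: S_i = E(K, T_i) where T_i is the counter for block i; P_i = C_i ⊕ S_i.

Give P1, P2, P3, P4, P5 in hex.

P1: T = 0x7C, S = E(K, T) = 0x78; 0x15 ⊕ 0x78 = 0x6D.
P2: T = 0x7D, S = E(K, T) = 0xF8; 0x84 ⊕ 0xF8 = 0x7C.
P3: T = 0x7E, S = E(K, T) = 0x79; 0x1F ⊕ 0x79 = 0x66.
P4: T = 0x7F, S = E(K, T) = 0xF9; 0xB1 ⊕ 0xF9 = 0x48.
P5: T = 0x80, S = E(K, T) = 0x06; 0x7D ⊕ 0x06 = 0x7B.

P1 = 0x6D, P2 = 0x7C, P3 = 0x66, P4 = 0x48, P5 = 0x7B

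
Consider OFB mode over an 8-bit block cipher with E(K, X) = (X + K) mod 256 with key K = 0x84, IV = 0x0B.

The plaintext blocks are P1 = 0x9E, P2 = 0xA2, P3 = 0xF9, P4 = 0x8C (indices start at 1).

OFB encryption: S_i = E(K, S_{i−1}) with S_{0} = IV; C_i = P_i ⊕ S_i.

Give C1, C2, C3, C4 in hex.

C1 = 0x11, C2 = 0xB1, C3 = 0x6E, C4 = 0x97

C1: S = E(K, 0x0B) = 0x8F; 0x9E ⊕ 0x8F = 0x11.
C2: S = E(K, 0x8F) = 0x13; 0xA2 ⊕ 0x13 = 0xB1.
C3: S = E(K, 0x13) = 0x97; 0xF9 ⊕ 0x97 = 0x6E.
C4: S = E(K, 0x97) = 0x1B; 0x8C ⊕ 0x1B = 0x97.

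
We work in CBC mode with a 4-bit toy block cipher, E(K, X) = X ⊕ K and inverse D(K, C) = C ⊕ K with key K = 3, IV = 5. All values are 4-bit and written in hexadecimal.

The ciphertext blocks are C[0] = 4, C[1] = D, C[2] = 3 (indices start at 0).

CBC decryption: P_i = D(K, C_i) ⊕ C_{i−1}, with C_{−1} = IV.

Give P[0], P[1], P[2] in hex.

P[0]: D(K, 4) = 7; 7 ⊕ 5 = 2.
P[1]: D(K, D) = E; E ⊕ 4 = A.
P[2]: D(K, 3) = 0; 0 ⊕ D = D.

P[0] = 2, P[1] = A, P[2] = D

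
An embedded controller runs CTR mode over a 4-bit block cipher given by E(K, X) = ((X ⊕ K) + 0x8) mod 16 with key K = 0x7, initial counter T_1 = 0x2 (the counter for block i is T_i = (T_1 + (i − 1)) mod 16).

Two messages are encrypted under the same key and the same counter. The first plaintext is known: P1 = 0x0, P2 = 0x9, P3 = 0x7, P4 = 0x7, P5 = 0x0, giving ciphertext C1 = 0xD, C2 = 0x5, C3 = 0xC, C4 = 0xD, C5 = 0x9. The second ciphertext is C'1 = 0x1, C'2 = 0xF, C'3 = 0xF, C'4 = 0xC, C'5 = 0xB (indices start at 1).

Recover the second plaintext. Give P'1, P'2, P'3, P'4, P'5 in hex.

In CTR with a reused counter, both messages share the same keystream S_i, so C_i ⊕ C'_i = P_i ⊕ P'_i and thus P'_i = P_i ⊕ C_i ⊕ C'_i.
P'1: 0x0 ⊕ 0xD ⊕ 0x1 = 0xC.
P'2: 0x9 ⊕ 0x5 ⊕ 0xF = 0x3.
P'3: 0x7 ⊕ 0xC ⊕ 0xF = 0x4.
P'4: 0x7 ⊕ 0xD ⊕ 0xC = 0x6.
P'5: 0x0 ⊕ 0x9 ⊕ 0xB = 0x2.

P'1 = 0xC, P'2 = 0x3, P'3 = 0x4, P'4 = 0x6, P'5 = 0x2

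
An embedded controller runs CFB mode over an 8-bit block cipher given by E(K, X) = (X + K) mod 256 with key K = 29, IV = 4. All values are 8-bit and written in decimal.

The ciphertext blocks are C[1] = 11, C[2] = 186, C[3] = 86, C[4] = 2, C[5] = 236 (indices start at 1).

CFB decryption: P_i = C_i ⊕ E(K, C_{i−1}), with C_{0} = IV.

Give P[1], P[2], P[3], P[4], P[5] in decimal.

P[1] = 42, P[2] = 146, P[3] = 129, P[4] = 113, P[5] = 243

P[1]: E(K, 4) = 33; 11 ⊕ 33 = 42.
P[2]: E(K, 11) = 40; 186 ⊕ 40 = 146.
P[3]: E(K, 186) = 215; 86 ⊕ 215 = 129.
P[4]: E(K, 86) = 115; 2 ⊕ 115 = 113.
P[5]: E(K, 2) = 31; 236 ⊕ 31 = 243.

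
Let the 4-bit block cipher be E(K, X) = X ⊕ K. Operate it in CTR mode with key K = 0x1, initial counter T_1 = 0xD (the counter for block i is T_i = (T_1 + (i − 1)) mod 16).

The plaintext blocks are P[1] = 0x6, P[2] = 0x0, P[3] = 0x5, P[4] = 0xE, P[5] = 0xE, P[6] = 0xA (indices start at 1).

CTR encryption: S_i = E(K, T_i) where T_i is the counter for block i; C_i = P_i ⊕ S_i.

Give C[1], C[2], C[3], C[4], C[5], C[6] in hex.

C[1] = 0xA, C[2] = 0xF, C[3] = 0xB, C[4] = 0xF, C[5] = 0xE, C[6] = 0x9

C[1]: T = 0xD, S = E(K, T) = 0xC; 0x6 ⊕ 0xC = 0xA.
C[2]: T = 0xE, S = E(K, T) = 0xF; 0x0 ⊕ 0xF = 0xF.
C[3]: T = 0xF, S = E(K, T) = 0xE; 0x5 ⊕ 0xE = 0xB.
C[4]: T = 0x0, S = E(K, T) = 0x1; 0xE ⊕ 0x1 = 0xF.
C[5]: T = 0x1, S = E(K, T) = 0x0; 0xE ⊕ 0x0 = 0xE.
C[6]: T = 0x2, S = E(K, T) = 0x3; 0xA ⊕ 0x3 = 0x9.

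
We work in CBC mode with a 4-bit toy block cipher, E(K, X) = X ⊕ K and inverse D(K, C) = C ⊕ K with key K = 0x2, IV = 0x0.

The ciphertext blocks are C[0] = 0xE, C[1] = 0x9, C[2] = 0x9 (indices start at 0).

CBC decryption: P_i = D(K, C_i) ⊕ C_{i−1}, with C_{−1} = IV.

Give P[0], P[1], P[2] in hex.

P[0] = 0xC, P[1] = 0x5, P[2] = 0x2

P[0]: D(K, 0xE) = 0xC; 0xC ⊕ 0x0 = 0xC.
P[1]: D(K, 0x9) = 0xB; 0xB ⊕ 0xE = 0x5.
P[2]: D(K, 0x9) = 0xB; 0xB ⊕ 0x9 = 0x2.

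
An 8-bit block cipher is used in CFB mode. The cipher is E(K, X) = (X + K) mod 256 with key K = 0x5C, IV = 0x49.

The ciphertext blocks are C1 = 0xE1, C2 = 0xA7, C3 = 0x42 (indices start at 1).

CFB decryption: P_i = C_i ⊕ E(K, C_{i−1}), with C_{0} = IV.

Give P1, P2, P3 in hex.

P1 = 0x44, P2 = 0x9A, P3 = 0x41

P1: E(K, 0x49) = 0xA5; 0xE1 ⊕ 0xA5 = 0x44.
P2: E(K, 0xE1) = 0x3D; 0xA7 ⊕ 0x3D = 0x9A.
P3: E(K, 0xA7) = 0x03; 0x42 ⊕ 0x03 = 0x41.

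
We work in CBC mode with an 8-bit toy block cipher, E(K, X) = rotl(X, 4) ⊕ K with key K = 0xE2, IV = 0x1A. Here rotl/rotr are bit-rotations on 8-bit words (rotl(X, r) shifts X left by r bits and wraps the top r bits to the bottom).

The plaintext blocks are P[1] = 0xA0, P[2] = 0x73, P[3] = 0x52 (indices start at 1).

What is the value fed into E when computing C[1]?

0xBA

CBC encryption: C_i = E(K, P_i ⊕ C_{i−1}), with C_{0} = IV.
C[1]: P[1] ⊕ 0x1A = 0xBA; E(K, 0xBA) = 0x49.
So the input to E for block [1] is 0xBA.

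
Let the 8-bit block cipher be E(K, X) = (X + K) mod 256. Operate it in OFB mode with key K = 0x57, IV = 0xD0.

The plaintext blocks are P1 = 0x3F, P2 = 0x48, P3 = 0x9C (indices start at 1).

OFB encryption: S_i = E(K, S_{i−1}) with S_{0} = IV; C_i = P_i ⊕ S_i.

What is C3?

C3 = 0x49

C1: S = E(K, 0xD0) = 0x27; 0x3F ⊕ 0x27 = 0x18.
C2: S = E(K, 0x27) = 0x7E; 0x48 ⊕ 0x7E = 0x36.
C3: S = E(K, 0x7E) = 0xD5; 0x9C ⊕ 0xD5 = 0x49.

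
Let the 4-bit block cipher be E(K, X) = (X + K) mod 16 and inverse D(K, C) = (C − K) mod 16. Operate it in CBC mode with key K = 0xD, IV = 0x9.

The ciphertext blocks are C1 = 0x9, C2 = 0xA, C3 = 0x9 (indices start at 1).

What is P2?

CBC decryption: P_i = D(K, C_i) ⊕ C_{i−1}, with C_{0} = IV.
P2: D(K, 0xA) = 0xD; 0xD ⊕ 0x9 = 0x4.

P2 = 0x4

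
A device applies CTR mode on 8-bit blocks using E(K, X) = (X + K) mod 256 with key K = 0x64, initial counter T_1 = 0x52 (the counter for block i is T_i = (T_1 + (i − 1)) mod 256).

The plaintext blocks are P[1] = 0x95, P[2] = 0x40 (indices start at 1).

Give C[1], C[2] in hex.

C[1] = 0x23, C[2] = 0xF7

CTR encryption: S_i = E(K, T_i) where T_i is the counter for block i; C_i = P_i ⊕ S_i.
C[1]: T = 0x52, S = E(K, T) = 0xB6; 0x95 ⊕ 0xB6 = 0x23.
C[2]: T = 0x53, S = E(K, T) = 0xB7; 0x40 ⊕ 0xB7 = 0xF7.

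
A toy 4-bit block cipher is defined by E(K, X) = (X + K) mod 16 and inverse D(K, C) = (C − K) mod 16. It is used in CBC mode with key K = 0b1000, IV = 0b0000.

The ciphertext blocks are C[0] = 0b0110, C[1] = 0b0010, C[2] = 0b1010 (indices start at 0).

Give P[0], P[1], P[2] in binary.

P[0] = 0b1110, P[1] = 0b1100, P[2] = 0b0000

CBC decryption: P_i = D(K, C_i) ⊕ C_{i−1}, with C_{−1} = IV.
P[0]: D(K, 0b0110) = 0b1110; 0b1110 ⊕ 0b0000 = 0b1110.
P[1]: D(K, 0b0010) = 0b1010; 0b1010 ⊕ 0b0110 = 0b1100.
P[2]: D(K, 0b1010) = 0b0010; 0b0010 ⊕ 0b0010 = 0b0000.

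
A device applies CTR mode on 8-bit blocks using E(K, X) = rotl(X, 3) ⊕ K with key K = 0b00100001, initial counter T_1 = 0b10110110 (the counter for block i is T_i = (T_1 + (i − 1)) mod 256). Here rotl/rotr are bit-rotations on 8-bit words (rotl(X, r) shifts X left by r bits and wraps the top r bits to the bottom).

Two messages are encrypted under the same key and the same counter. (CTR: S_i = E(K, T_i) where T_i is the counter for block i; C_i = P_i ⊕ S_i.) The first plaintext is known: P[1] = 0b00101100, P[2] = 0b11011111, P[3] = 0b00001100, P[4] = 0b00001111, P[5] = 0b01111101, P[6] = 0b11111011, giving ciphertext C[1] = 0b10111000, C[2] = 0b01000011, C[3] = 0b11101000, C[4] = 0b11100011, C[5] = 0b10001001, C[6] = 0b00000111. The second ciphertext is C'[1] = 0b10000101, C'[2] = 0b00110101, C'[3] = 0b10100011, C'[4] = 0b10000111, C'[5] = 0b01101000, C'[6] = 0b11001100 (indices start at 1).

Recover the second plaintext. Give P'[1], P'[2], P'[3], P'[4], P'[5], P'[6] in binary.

P'[1] = 0b00010001, P'[2] = 0b10101001, P'[3] = 0b01000111, P'[4] = 0b01101011, P'[5] = 0b10011100, P'[6] = 0b00110000

In CTR with a reused counter, both messages share the same keystream S_i, so C_i ⊕ C'_i = P_i ⊕ P'_i and thus P'_i = P_i ⊕ C_i ⊕ C'_i.
P'[1]: 0b00101100 ⊕ 0b10111000 ⊕ 0b10000101 = 0b00010001.
P'[2]: 0b11011111 ⊕ 0b01000011 ⊕ 0b00110101 = 0b10101001.
P'[3]: 0b00001100 ⊕ 0b11101000 ⊕ 0b10100011 = 0b01000111.
P'[4]: 0b00001111 ⊕ 0b11100011 ⊕ 0b10000111 = 0b01101011.
P'[5]: 0b01111101 ⊕ 0b10001001 ⊕ 0b01101000 = 0b10011100.
P'[6]: 0b11111011 ⊕ 0b00000111 ⊕ 0b11001100 = 0b00110000.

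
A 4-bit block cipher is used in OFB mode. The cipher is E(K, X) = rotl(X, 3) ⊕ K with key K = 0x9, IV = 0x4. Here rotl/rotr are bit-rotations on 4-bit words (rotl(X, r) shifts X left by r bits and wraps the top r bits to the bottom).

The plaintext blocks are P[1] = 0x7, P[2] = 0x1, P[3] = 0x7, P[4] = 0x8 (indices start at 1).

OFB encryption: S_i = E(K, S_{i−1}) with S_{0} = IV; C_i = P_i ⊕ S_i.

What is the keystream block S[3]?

C[1]: S = E(K, 0x4) = 0xB; 0x7 ⊕ 0xB = 0xC.
C[2]: S = E(K, 0xB) = 0x4; 0x1 ⊕ 0x4 = 0x5.
C[3]: S = E(K, 0x4) = 0xB; 0x7 ⊕ 0xB = 0xC.
So S[3] = 0xB.

0xB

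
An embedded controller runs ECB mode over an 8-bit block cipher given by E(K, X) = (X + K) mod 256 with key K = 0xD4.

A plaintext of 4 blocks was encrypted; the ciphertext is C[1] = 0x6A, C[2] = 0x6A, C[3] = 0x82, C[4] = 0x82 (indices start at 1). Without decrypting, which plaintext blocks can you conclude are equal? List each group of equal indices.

ECB encrypts each block independently with the same key, so equal ciphertext blocks imply equal plaintext blocks.
C[1] = C[2] = 0x6A, so P[1] = P[2].
C[3] = C[4] = 0x82, so P[3] = P[4].

P[1] = P[2]; P[3] = P[4]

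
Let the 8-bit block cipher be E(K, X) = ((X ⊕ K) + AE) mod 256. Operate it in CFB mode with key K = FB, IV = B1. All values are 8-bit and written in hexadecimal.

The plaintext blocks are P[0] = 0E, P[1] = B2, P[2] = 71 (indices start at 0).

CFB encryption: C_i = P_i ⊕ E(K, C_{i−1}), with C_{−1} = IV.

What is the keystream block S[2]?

A0

C[0]: E(K, B1) = F8; 0E ⊕ F8 = F6.
C[1]: E(K, F6) = BB; B2 ⊕ BB = 09.
C[2]: E(K, 09) = A0; 71 ⊕ A0 = D1.
So S[2] = A0.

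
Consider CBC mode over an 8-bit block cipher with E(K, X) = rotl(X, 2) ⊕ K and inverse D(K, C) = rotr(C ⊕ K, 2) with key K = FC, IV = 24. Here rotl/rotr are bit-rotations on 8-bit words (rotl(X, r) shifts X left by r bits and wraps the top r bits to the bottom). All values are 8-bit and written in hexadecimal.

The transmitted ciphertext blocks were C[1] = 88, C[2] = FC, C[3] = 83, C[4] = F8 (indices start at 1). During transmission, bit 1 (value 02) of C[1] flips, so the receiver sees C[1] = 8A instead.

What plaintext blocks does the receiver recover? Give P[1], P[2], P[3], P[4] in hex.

P[1] = B9, P[2] = 8A, P[3] = 23, P[4] = 82

CBC decryption: P_i = D(K, C_i) ⊕ C_{i−1}, with C_{0} = IV.
Only C[1] changed, to 8A. In CBC, a change in C_i garbles P_i and flips the same bit in P_{i+1}. Decrypting the received ciphertext:
P[1]: D(K, 8A) = 9D; 9D ⊕ 24 = B9.
P[2]: D(K, FC) = 00; 00 ⊕ 8A = 8A.
P[3]: D(K, 83) = DF; DF ⊕ FC = 23.
P[4]: D(K, F8) = 01; 01 ⊕ 83 = 82.
Blocks that differ from the original plaintext: P[1], P[2].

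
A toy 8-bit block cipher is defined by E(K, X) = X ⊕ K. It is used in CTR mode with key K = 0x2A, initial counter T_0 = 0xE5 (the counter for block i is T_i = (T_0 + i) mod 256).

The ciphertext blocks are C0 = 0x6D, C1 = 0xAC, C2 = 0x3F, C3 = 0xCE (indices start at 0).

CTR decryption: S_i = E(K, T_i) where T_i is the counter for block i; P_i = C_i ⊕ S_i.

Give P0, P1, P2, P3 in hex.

P0: T = 0xE5, S = E(K, T) = 0xCF; 0x6D ⊕ 0xCF = 0xA2.
P1: T = 0xE6, S = E(K, T) = 0xCC; 0xAC ⊕ 0xCC = 0x60.
P2: T = 0xE7, S = E(K, T) = 0xCD; 0x3F ⊕ 0xCD = 0xF2.
P3: T = 0xE8, S = E(K, T) = 0xC2; 0xCE ⊕ 0xC2 = 0x0C.

P0 = 0xA2, P1 = 0x60, P2 = 0xF2, P3 = 0x0C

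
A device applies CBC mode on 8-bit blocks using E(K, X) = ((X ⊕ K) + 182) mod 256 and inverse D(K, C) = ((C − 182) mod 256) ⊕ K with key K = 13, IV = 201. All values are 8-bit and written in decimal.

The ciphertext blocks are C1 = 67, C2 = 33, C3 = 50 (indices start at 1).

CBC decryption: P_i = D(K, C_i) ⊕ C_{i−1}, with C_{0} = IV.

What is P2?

P2 = 37

P2: D(K, 33) = 102; 102 ⊕ 67 = 37.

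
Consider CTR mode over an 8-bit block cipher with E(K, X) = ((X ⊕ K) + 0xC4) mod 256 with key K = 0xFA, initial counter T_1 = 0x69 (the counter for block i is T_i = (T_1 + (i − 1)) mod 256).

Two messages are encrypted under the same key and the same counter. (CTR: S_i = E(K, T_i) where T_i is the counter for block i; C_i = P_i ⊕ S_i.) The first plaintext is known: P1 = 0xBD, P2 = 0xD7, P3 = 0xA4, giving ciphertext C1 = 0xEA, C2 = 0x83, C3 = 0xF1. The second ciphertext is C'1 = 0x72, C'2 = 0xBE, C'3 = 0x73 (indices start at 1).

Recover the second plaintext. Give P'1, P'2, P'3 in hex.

In CTR with a reused counter, both messages share the same keystream S_i, so C_i ⊕ C'_i = P_i ⊕ P'_i and thus P'_i = P_i ⊕ C_i ⊕ C'_i.
P'1: 0xBD ⊕ 0xEA ⊕ 0x72 = 0x25.
P'2: 0xD7 ⊕ 0x83 ⊕ 0xBE = 0xEA.
P'3: 0xA4 ⊕ 0xF1 ⊕ 0x73 = 0x26.

P'1 = 0x25, P'2 = 0xEA, P'3 = 0x26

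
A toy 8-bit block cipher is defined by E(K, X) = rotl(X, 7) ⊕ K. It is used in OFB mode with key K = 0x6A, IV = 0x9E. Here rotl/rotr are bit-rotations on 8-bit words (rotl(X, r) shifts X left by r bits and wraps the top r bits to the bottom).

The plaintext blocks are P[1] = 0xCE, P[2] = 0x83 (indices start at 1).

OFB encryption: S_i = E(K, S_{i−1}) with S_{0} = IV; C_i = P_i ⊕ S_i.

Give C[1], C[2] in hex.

C[1] = 0xEB, C[2] = 0x7B

C[1]: S = E(K, 0x9E) = 0x25; 0xCE ⊕ 0x25 = 0xEB.
C[2]: S = E(K, 0x25) = 0xF8; 0x83 ⊕ 0xF8 = 0x7B.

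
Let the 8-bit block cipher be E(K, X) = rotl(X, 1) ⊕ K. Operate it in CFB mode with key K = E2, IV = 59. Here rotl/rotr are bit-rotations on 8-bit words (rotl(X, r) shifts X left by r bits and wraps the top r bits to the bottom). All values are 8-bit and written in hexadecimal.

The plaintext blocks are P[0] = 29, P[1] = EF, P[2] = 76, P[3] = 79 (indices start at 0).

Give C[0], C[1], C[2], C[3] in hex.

CFB encryption: C_i = P_i ⊕ E(K, C_{i−1}), with C_{−1} = IV.
C[0]: E(K, 59) = 50; 29 ⊕ 50 = 79.
C[1]: E(K, 79) = 10; EF ⊕ 10 = FF.
C[2]: E(K, FF) = 1D; 76 ⊕ 1D = 6B.
C[3]: E(K, 6B) = 34; 79 ⊕ 34 = 4D.

C[0] = 79, C[1] = FF, C[2] = 6B, C[3] = 4D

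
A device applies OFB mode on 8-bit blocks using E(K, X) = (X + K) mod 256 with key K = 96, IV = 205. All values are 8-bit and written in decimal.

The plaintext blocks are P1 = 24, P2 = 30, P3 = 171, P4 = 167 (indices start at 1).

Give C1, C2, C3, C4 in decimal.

OFB encryption: S_i = E(K, S_{i−1}) with S_{0} = IV; C_i = P_i ⊕ S_i.
C1: S = E(K, 205) = 45; 24 ⊕ 45 = 53.
C2: S = E(K, 45) = 141; 30 ⊕ 141 = 147.
C3: S = E(K, 141) = 237; 171 ⊕ 237 = 70.
C4: S = E(K, 237) = 77; 167 ⊕ 77 = 234.

C1 = 53, C2 = 147, C3 = 70, C4 = 234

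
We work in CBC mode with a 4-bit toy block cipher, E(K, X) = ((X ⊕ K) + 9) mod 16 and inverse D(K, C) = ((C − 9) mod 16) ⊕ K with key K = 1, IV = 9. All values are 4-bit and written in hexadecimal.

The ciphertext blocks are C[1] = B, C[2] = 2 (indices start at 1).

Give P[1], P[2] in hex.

P[1] = A, P[2] = 3

CBC decryption: P_i = D(K, C_i) ⊕ C_{i−1}, with C_{0} = IV.
P[1]: D(K, B) = 3; 3 ⊕ 9 = A.
P[2]: D(K, 2) = 8; 8 ⊕ B = 3.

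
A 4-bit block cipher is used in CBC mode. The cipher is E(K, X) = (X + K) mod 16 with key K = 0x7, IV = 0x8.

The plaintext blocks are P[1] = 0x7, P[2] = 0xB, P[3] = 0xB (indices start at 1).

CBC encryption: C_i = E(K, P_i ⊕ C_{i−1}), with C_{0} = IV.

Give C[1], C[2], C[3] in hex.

C[1]: P[1] ⊕ 0x8 = 0xF; E(K, 0xF) = 0x6.
C[2]: P[2] ⊕ 0x6 = 0xD; E(K, 0xD) = 0x4.
C[3]: P[3] ⊕ 0x4 = 0xF; E(K, 0xF) = 0x6.

C[1] = 0x6, C[2] = 0x4, C[3] = 0x6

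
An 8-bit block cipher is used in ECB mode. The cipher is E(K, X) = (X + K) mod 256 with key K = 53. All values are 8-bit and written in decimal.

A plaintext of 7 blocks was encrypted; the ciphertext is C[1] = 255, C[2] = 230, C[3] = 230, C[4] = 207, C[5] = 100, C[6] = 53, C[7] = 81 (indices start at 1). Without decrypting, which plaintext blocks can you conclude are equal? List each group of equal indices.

P[2] = P[3]

ECB encrypts each block independently with the same key, so equal ciphertext blocks imply equal plaintext blocks.
C[2] = C[3] = 230, so P[2] = P[3].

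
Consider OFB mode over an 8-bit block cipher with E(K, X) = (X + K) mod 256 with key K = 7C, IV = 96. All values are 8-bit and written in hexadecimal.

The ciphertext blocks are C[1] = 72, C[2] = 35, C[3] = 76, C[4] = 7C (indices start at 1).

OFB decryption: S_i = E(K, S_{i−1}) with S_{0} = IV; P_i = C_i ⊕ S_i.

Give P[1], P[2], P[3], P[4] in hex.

P[1]: S = E(K, 96) = 12; 72 ⊕ 12 = 60.
P[2]: S = E(K, 12) = 8E; 35 ⊕ 8E = BB.
P[3]: S = E(K, 8E) = 0A; 76 ⊕ 0A = 7C.
P[4]: S = E(K, 0A) = 86; 7C ⊕ 86 = FA.

P[1] = 60, P[2] = BB, P[3] = 7C, P[4] = FA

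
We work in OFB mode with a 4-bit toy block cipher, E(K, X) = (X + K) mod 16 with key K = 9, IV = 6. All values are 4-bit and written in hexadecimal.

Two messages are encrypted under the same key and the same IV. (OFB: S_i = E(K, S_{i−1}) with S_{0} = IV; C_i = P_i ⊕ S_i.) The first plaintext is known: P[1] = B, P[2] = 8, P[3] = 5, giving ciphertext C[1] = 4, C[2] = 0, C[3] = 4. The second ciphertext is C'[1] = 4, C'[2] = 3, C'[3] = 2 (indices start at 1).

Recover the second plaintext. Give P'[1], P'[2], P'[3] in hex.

In OFB with a reused IV, both messages share the same keystream S_i, so C_i ⊕ C'_i = P_i ⊕ P'_i and thus P'_i = P_i ⊕ C_i ⊕ C'_i.
P'[1]: B ⊕ 4 ⊕ 4 = B.
P'[2]: 8 ⊕ 0 ⊕ 3 = B.
P'[3]: 5 ⊕ 4 ⊕ 2 = 3.

P'[1] = B, P'[2] = B, P'[3] = 3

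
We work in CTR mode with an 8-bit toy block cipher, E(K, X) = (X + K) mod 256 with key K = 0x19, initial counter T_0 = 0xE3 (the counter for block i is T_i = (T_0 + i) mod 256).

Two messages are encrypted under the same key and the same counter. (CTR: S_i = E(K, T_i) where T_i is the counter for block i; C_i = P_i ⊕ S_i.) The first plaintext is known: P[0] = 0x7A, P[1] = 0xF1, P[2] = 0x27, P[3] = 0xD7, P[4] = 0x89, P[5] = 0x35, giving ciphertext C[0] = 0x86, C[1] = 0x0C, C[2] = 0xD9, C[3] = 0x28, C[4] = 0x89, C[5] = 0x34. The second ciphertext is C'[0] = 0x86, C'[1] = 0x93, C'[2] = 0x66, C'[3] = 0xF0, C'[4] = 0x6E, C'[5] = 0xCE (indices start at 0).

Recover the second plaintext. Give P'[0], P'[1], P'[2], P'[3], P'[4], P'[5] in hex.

In CTR with a reused counter, both messages share the same keystream S_i, so C_i ⊕ C'_i = P_i ⊕ P'_i and thus P'_i = P_i ⊕ C_i ⊕ C'_i.
P'[0]: 0x7A ⊕ 0x86 ⊕ 0x86 = 0x7A.
P'[1]: 0xF1 ⊕ 0x0C ⊕ 0x93 = 0x6E.
P'[2]: 0x27 ⊕ 0xD9 ⊕ 0x66 = 0x98.
P'[3]: 0xD7 ⊕ 0x28 ⊕ 0xF0 = 0x0F.
P'[4]: 0x89 ⊕ 0x89 ⊕ 0x6E = 0x6E.
P'[5]: 0x35 ⊕ 0x34 ⊕ 0xCE = 0xCF.

P'[0] = 0x7A, P'[1] = 0x6E, P'[2] = 0x98, P'[3] = 0x0F, P'[4] = 0x6E, P'[5] = 0xCF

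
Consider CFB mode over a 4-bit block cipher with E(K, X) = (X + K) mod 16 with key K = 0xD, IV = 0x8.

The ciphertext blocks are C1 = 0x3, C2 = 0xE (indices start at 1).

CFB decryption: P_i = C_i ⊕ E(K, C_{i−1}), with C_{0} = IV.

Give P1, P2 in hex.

P1: E(K, 0x8) = 0x5; 0x3 ⊕ 0x5 = 0x6.
P2: E(K, 0x3) = 0x0; 0xE ⊕ 0x0 = 0xE.

P1 = 0x6, P2 = 0xE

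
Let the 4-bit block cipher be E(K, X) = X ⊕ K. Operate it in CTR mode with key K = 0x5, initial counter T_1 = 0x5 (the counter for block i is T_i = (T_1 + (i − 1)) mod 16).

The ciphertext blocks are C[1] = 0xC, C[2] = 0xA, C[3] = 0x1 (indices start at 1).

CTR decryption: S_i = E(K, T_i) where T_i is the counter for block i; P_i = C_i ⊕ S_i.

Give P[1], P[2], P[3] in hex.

P[1]: T = 0x5, S = E(K, T) = 0x0; 0xC ⊕ 0x0 = 0xC.
P[2]: T = 0x6, S = E(K, T) = 0x3; 0xA ⊕ 0x3 = 0x9.
P[3]: T = 0x7, S = E(K, T) = 0x2; 0x1 ⊕ 0x2 = 0x3.

P[1] = 0xC, P[2] = 0x9, P[3] = 0x3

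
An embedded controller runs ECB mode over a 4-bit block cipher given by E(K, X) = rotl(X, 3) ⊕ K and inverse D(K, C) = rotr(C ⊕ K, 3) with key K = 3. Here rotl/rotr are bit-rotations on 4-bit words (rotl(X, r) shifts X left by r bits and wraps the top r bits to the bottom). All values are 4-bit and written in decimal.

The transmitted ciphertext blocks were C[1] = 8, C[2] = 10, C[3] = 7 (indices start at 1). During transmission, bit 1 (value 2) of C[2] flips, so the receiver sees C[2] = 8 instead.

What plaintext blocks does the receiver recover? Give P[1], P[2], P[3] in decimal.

P[1] = 7, P[2] = 7, P[3] = 8

ECB decryption: P_i = D(K, C_i).
Only C[2] changed, to 8. In ECB, a change in C_i affects only P_i. Decrypting the received ciphertext:
P[1]: D(K, 8) = 7.
P[2]: D(K, 8) = 7.
P[3]: D(K, 7) = 8.
Blocks that differ from the original plaintext: P[2].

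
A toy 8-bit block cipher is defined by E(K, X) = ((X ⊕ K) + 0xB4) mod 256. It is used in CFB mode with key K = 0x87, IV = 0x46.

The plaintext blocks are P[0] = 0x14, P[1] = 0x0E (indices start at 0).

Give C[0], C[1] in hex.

C[0] = 0x61, C[1] = 0x94

CFB encryption: C_i = P_i ⊕ E(K, C_{i−1}), with C_{−1} = IV.
C[0]: E(K, 0x46) = 0x75; 0x14 ⊕ 0x75 = 0x61.
C[1]: E(K, 0x61) = 0x9A; 0x0E ⊕ 0x9A = 0x94.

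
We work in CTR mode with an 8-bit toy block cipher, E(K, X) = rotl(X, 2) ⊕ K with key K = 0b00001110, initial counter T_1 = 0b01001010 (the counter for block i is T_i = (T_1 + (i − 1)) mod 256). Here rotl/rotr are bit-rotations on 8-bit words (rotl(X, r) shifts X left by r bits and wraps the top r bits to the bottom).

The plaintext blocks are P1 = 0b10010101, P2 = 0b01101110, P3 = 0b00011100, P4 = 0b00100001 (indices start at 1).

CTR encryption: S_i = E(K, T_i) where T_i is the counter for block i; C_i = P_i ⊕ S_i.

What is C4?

C4 = 0b00011010

C1: T = 0b01001010, S = E(K, T) = 0b00100111; 0b10010101 ⊕ 0b00100111 = 0b10110010.
C2: T = 0b01001011, S = E(K, T) = 0b00100011; 0b01101110 ⊕ 0b00100011 = 0b01001101.
C3: T = 0b01001100, S = E(K, T) = 0b00111111; 0b00011100 ⊕ 0b00111111 = 0b00100011.
C4: T = 0b01001101, S = E(K, T) = 0b00111011; 0b00100001 ⊕ 0b00111011 = 0b00011010.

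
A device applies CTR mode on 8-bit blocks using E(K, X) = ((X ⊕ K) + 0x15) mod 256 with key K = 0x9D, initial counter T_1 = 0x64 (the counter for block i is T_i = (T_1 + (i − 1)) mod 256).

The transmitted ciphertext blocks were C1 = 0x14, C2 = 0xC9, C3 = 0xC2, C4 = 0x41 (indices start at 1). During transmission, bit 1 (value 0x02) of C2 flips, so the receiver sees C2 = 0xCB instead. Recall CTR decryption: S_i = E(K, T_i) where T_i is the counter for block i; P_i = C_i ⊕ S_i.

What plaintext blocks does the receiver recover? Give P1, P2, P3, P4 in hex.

P1 = 0x1A, P2 = 0xC6, P3 = 0xD2, P4 = 0x4E

Only C2 changed, to 0xCB. In CTR, a change in C_i flips the same bit in P_i only; the keystream is unaffected. Decrypting the received ciphertext:
P1: T = 0x64, S = E(K, T) = 0x0E; 0x14 ⊕ 0x0E = 0x1A.
P2: T = 0x65, S = E(K, T) = 0x0D; 0xCB ⊕ 0x0D = 0xC6.
P3: T = 0x66, S = E(K, T) = 0x10; 0xC2 ⊕ 0x10 = 0xD2.
P4: T = 0x67, S = E(K, T) = 0x0F; 0x41 ⊕ 0x0F = 0x4E.
Blocks that differ from the original plaintext: P2.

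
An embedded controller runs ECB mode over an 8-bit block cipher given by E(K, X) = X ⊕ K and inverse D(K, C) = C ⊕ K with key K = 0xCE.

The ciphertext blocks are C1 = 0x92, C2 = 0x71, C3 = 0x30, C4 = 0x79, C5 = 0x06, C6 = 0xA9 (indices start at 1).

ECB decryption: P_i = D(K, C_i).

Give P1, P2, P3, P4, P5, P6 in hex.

P1 = 0x5C, P2 = 0xBF, P3 = 0xFE, P4 = 0xB7, P5 = 0xC8, P6 = 0x67

P1: D(K, 0x92) = 0x5C.
P2: D(K, 0x71) = 0xBF.
P3: D(K, 0x30) = 0xFE.
P4: D(K, 0x79) = 0xB7.
P5: D(K, 0x06) = 0xC8.
P6: D(K, 0xA9) = 0x67.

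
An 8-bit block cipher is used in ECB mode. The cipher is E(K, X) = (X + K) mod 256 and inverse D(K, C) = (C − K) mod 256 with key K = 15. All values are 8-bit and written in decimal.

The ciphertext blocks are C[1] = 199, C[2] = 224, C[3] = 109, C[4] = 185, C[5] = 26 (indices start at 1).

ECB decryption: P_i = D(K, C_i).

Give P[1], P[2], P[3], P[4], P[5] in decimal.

P[1]: D(K, 199) = 184.
P[2]: D(K, 224) = 209.
P[3]: D(K, 109) = 94.
P[4]: D(K, 185) = 170.
P[5]: D(K, 26) = 11.

P[1] = 184, P[2] = 209, P[3] = 94, P[4] = 170, P[5] = 11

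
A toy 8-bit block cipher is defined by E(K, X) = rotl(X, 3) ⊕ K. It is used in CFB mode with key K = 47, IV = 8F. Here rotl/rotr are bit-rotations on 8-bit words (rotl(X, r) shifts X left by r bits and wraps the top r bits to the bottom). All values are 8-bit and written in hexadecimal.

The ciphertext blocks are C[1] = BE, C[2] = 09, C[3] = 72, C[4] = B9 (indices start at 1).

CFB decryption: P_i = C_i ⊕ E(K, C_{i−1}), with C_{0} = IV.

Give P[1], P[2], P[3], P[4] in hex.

P[1] = 85, P[2] = BB, P[3] = 7D, P[4] = 6D

P[1]: E(K, 8F) = 3B; BE ⊕ 3B = 85.
P[2]: E(K, BE) = B2; 09 ⊕ B2 = BB.
P[3]: E(K, 09) = 0F; 72 ⊕ 0F = 7D.
P[4]: E(K, 72) = D4; B9 ⊕ D4 = 6D.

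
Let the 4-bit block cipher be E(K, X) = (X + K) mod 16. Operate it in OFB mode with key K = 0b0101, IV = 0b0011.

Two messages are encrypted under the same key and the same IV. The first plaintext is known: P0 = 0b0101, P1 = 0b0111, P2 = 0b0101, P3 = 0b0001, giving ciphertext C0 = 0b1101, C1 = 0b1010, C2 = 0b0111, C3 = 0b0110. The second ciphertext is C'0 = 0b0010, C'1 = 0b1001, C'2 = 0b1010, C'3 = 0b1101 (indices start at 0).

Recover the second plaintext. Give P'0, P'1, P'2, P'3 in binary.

P'0 = 0b1010, P'1 = 0b0100, P'2 = 0b1000, P'3 = 0b1010

In OFB with a reused IV, both messages share the same keystream S_i, so C_i ⊕ C'_i = P_i ⊕ P'_i and thus P'_i = P_i ⊕ C_i ⊕ C'_i.
P'0: 0b0101 ⊕ 0b1101 ⊕ 0b0010 = 0b1010.
P'1: 0b0111 ⊕ 0b1010 ⊕ 0b1001 = 0b0100.
P'2: 0b0101 ⊕ 0b0111 ⊕ 0b1010 = 0b1000.
P'3: 0b0001 ⊕ 0b0110 ⊕ 0b1101 = 0b1010.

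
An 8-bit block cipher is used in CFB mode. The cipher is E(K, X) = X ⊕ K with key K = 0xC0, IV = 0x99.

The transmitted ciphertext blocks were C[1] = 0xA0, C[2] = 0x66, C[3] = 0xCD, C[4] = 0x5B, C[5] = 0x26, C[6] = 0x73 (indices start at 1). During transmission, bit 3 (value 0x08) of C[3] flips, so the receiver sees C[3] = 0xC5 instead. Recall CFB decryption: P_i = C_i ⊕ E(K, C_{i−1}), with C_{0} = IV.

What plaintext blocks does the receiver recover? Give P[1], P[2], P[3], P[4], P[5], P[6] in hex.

P[1] = 0xF9, P[2] = 0x06, P[3] = 0x63, P[4] = 0x5E, P[5] = 0xBD, P[6] = 0x95

Only C[3] changed, to 0xC5. In CFB, a change in C_i flips the same bit in P_i and garbles P_{i+1}. Decrypting the received ciphertext:
P[1]: E(K, 0x99) = 0x59; 0xA0 ⊕ 0x59 = 0xF9.
P[2]: E(K, 0xA0) = 0x60; 0x66 ⊕ 0x60 = 0x06.
P[3]: E(K, 0x66) = 0xA6; 0xC5 ⊕ 0xA6 = 0x63.
P[4]: E(K, 0xC5) = 0x05; 0x5B ⊕ 0x05 = 0x5E.
P[5]: E(K, 0x5B) = 0x9B; 0x26 ⊕ 0x9B = 0xBD.
P[6]: E(K, 0x26) = 0xE6; 0x73 ⊕ 0xE6 = 0x95.
Blocks that differ from the original plaintext: P[3], P[4].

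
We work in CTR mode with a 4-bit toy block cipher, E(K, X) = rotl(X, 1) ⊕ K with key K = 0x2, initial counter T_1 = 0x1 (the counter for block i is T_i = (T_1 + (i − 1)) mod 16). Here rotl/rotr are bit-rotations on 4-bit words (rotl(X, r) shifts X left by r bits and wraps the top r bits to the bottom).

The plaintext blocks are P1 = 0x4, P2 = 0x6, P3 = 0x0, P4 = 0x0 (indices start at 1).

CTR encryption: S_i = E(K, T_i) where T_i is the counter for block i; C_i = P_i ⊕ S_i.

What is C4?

C4 = 0xA

C1: T = 0x1, S = E(K, T) = 0x0; 0x4 ⊕ 0x0 = 0x4.
C2: T = 0x2, S = E(K, T) = 0x6; 0x6 ⊕ 0x6 = 0x0.
C3: T = 0x3, S = E(K, T) = 0x4; 0x0 ⊕ 0x4 = 0x4.
C4: T = 0x4, S = E(K, T) = 0xA; 0x0 ⊕ 0xA = 0xA.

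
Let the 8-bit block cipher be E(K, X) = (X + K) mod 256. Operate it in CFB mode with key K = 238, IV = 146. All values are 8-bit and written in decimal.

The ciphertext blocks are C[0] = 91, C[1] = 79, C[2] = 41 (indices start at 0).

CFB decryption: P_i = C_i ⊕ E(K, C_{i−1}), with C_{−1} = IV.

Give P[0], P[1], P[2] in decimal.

P[0]: E(K, 146) = 128; 91 ⊕ 128 = 219.
P[1]: E(K, 91) = 73; 79 ⊕ 73 = 6.
P[2]: E(K, 79) = 61; 41 ⊕ 61 = 20.

P[0] = 219, P[1] = 6, P[2] = 20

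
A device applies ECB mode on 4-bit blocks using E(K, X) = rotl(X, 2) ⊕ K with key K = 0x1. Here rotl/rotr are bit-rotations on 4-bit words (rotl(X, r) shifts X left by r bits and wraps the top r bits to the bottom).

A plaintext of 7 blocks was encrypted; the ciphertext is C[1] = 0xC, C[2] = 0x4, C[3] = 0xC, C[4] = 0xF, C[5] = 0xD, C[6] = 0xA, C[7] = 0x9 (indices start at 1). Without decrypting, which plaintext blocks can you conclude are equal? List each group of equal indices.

P[1] = P[3]

ECB encrypts each block independently with the same key, so equal ciphertext blocks imply equal plaintext blocks.
C[1] = C[3] = 0xC, so P[1] = P[3].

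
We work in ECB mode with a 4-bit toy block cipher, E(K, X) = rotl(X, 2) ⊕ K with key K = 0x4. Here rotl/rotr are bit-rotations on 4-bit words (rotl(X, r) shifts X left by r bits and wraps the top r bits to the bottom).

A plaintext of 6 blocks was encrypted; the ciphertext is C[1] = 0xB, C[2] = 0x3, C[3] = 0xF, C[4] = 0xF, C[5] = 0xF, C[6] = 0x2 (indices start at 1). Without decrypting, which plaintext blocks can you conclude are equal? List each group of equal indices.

P[3] = P[4] = P[5]

ECB encrypts each block independently with the same key, so equal ciphertext blocks imply equal plaintext blocks.
C[3] = C[4] = C[5] = 0xF, so P[3] = P[4] = P[5].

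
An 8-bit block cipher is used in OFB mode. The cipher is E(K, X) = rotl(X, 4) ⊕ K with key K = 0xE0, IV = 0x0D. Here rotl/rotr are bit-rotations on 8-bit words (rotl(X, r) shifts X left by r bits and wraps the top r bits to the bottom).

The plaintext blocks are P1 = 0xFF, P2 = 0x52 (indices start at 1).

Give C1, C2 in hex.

C1 = 0xCF, C2 = 0xB1

OFB encryption: S_i = E(K, S_{i−1}) with S_{0} = IV; C_i = P_i ⊕ S_i.
C1: S = E(K, 0x0D) = 0x30; 0xFF ⊕ 0x30 = 0xCF.
C2: S = E(K, 0x30) = 0xE3; 0x52 ⊕ 0xE3 = 0xB1.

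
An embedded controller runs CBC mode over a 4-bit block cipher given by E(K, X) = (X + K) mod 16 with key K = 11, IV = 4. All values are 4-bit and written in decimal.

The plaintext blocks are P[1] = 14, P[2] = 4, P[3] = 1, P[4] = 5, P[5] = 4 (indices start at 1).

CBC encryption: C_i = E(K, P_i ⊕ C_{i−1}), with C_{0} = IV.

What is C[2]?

C[1]: P[1] ⊕ 4 = 10; E(K, 10) = 5.
C[2]: P[2] ⊕ 5 = 1; E(K, 1) = 12.

C[2] = 12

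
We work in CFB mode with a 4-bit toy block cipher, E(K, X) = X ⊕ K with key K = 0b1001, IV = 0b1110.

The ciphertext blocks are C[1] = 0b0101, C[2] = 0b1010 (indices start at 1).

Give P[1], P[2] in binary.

CFB decryption: P_i = C_i ⊕ E(K, C_{i−1}), with C_{0} = IV.
P[1]: E(K, 0b1110) = 0b0111; 0b0101 ⊕ 0b0111 = 0b0010.
P[2]: E(K, 0b0101) = 0b1100; 0b1010 ⊕ 0b1100 = 0b0110.

P[1] = 0b0010, P[2] = 0b0110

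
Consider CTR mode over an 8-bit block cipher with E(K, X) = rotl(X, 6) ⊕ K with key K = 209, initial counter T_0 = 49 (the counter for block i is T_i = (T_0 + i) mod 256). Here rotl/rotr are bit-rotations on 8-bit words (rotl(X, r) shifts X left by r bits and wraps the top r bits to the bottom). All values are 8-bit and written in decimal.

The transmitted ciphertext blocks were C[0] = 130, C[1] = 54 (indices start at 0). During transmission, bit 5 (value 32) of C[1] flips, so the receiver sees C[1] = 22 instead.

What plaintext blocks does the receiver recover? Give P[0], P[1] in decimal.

CTR decryption: S_i = E(K, T_i) where T_i is the counter for block i; P_i = C_i ⊕ S_i.
Only C[1] changed, to 22. In CTR, a change in C_i flips the same bit in P_i only; the keystream is unaffected. Decrypting the received ciphertext:
P[0]: T = 49, S = E(K, T) = 157; 130 ⊕ 157 = 31.
P[1]: T = 50, S = E(K, T) = 93; 22 ⊕ 93 = 75.
Blocks that differ from the original plaintext: P[1].

P[0] = 31, P[1] = 75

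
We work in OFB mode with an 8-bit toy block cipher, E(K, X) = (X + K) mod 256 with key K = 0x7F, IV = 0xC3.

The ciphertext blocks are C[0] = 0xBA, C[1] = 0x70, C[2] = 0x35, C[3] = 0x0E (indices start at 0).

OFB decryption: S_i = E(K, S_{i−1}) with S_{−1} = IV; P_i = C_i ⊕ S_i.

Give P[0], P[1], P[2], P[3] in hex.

P[0] = 0xF8, P[1] = 0xB1, P[2] = 0x75, P[3] = 0xB1

P[0]: S = E(K, 0xC3) = 0x42; 0xBA ⊕ 0x42 = 0xF8.
P[1]: S = E(K, 0x42) = 0xC1; 0x70 ⊕ 0xC1 = 0xB1.
P[2]: S = E(K, 0xC1) = 0x40; 0x35 ⊕ 0x40 = 0x75.
P[3]: S = E(K, 0x40) = 0xBF; 0x0E ⊕ 0xBF = 0xB1.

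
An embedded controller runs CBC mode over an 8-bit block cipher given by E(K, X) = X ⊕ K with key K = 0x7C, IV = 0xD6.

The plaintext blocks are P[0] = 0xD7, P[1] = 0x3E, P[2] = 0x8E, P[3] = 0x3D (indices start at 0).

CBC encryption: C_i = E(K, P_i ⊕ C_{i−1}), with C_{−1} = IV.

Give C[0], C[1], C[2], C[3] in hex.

C[0] = 0x7D, C[1] = 0x3F, C[2] = 0xCD, C[3] = 0x8C

C[0]: P[0] ⊕ 0xD6 = 0x01; E(K, 0x01) = 0x7D.
C[1]: P[1] ⊕ 0x7D = 0x43; E(K, 0x43) = 0x3F.
C[2]: P[2] ⊕ 0x3F = 0xB1; E(K, 0xB1) = 0xCD.
C[3]: P[3] ⊕ 0xCD = 0xF0; E(K, 0xF0) = 0x8C.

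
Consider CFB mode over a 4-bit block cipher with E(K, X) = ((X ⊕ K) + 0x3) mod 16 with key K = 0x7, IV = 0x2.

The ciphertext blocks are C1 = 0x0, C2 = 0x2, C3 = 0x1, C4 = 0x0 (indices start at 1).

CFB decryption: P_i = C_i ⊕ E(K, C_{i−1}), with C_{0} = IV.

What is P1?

P1 = 0x8

P1: E(K, 0x2) = 0x8; 0x0 ⊕ 0x8 = 0x8.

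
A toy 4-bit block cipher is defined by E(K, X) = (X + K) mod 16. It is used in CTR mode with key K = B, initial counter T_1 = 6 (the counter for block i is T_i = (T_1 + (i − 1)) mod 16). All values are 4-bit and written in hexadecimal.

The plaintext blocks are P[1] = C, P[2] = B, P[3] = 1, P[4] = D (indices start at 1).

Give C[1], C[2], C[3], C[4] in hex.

CTR encryption: S_i = E(K, T_i) where T_i is the counter for block i; C_i = P_i ⊕ S_i.
C[1]: T = 6, S = E(K, T) = 1; C ⊕ 1 = D.
C[2]: T = 7, S = E(K, T) = 2; B ⊕ 2 = 9.
C[3]: T = 8, S = E(K, T) = 3; 1 ⊕ 3 = 2.
C[4]: T = 9, S = E(K, T) = 4; D ⊕ 4 = 9.

C[1] = D, C[2] = 9, C[3] = 2, C[4] = 9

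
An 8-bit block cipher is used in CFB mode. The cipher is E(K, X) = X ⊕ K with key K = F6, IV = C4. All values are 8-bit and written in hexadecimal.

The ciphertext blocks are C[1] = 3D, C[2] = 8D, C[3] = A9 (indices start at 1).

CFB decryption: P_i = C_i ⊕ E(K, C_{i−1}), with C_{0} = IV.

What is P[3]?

P[3] = D2

P[3]: E(K, 8D) = 7B; A9 ⊕ 7B = D2.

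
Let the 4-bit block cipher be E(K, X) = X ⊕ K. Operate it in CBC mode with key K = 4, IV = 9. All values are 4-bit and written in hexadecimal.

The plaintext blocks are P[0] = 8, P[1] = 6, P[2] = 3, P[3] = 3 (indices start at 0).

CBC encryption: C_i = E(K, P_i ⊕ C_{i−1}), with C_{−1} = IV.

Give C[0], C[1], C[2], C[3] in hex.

C[0]: P[0] ⊕ 9 = 1; E(K, 1) = 5.
C[1]: P[1] ⊕ 5 = 3; E(K, 3) = 7.
C[2]: P[2] ⊕ 7 = 4; E(K, 4) = 0.
C[3]: P[3] ⊕ 0 = 3; E(K, 3) = 7.

C[0] = 5, C[1] = 7, C[2] = 0, C[3] = 7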